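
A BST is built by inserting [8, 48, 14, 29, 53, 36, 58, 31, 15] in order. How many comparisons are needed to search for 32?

Search path for 32: 8 -> 48 -> 14 -> 29 -> 36 -> 31
Found: False
Comparisons: 6


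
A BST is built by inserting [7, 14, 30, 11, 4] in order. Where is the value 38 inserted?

Starting tree (level order): [7, 4, 14, None, None, 11, 30]
Insertion path: 7 -> 14 -> 30
Result: insert 38 as right child of 30
Final tree (level order): [7, 4, 14, None, None, 11, 30, None, None, None, 38]


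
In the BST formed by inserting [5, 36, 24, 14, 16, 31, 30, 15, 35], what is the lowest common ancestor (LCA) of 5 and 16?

Tree insertion order: [5, 36, 24, 14, 16, 31, 30, 15, 35]
Tree (level-order array): [5, None, 36, 24, None, 14, 31, None, 16, 30, 35, 15]
In a BST, the LCA of p=5, q=16 is the first node v on the
root-to-leaf path with p <= v <= q (go left if both < v, right if both > v).
Walk from root:
  at 5: 5 <= 5 <= 16, this is the LCA
LCA = 5


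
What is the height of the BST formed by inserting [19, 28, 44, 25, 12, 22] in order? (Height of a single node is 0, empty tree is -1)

Insertion order: [19, 28, 44, 25, 12, 22]
Tree (level-order array): [19, 12, 28, None, None, 25, 44, 22]
Compute height bottom-up (empty subtree = -1):
  height(12) = 1 + max(-1, -1) = 0
  height(22) = 1 + max(-1, -1) = 0
  height(25) = 1 + max(0, -1) = 1
  height(44) = 1 + max(-1, -1) = 0
  height(28) = 1 + max(1, 0) = 2
  height(19) = 1 + max(0, 2) = 3
Height = 3


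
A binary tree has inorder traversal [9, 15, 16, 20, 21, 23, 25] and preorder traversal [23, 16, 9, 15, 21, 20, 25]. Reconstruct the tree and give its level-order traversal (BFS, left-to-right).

Inorder:  [9, 15, 16, 20, 21, 23, 25]
Preorder: [23, 16, 9, 15, 21, 20, 25]
Algorithm: preorder visits root first, so consume preorder in order;
for each root, split the current inorder slice at that value into
left-subtree inorder and right-subtree inorder, then recurse.
Recursive splits:
  root=23; inorder splits into left=[9, 15, 16, 20, 21], right=[25]
  root=16; inorder splits into left=[9, 15], right=[20, 21]
  root=9; inorder splits into left=[], right=[15]
  root=15; inorder splits into left=[], right=[]
  root=21; inorder splits into left=[20], right=[]
  root=20; inorder splits into left=[], right=[]
  root=25; inorder splits into left=[], right=[]
Reconstructed level-order: [23, 16, 25, 9, 21, 15, 20]


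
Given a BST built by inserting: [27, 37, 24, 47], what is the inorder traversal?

Tree insertion order: [27, 37, 24, 47]
Tree (level-order array): [27, 24, 37, None, None, None, 47]
Inorder traversal: [24, 27, 37, 47]


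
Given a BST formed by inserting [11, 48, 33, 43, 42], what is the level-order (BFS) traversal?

Tree insertion order: [11, 48, 33, 43, 42]
Tree (level-order array): [11, None, 48, 33, None, None, 43, 42]
BFS from the root, enqueuing left then right child of each popped node:
  queue [11] -> pop 11, enqueue [48], visited so far: [11]
  queue [48] -> pop 48, enqueue [33], visited so far: [11, 48]
  queue [33] -> pop 33, enqueue [43], visited so far: [11, 48, 33]
  queue [43] -> pop 43, enqueue [42], visited so far: [11, 48, 33, 43]
  queue [42] -> pop 42, enqueue [none], visited so far: [11, 48, 33, 43, 42]
Result: [11, 48, 33, 43, 42]


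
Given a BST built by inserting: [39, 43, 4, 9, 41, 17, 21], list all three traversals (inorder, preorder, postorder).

Tree insertion order: [39, 43, 4, 9, 41, 17, 21]
Tree (level-order array): [39, 4, 43, None, 9, 41, None, None, 17, None, None, None, 21]
Inorder (L, root, R): [4, 9, 17, 21, 39, 41, 43]
Preorder (root, L, R): [39, 4, 9, 17, 21, 43, 41]
Postorder (L, R, root): [21, 17, 9, 4, 41, 43, 39]


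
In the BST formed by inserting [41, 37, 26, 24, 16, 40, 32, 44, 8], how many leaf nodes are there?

Tree built from: [41, 37, 26, 24, 16, 40, 32, 44, 8]
Tree (level-order array): [41, 37, 44, 26, 40, None, None, 24, 32, None, None, 16, None, None, None, 8]
Rule: A leaf has 0 children.
Per-node child counts:
  node 41: 2 child(ren)
  node 37: 2 child(ren)
  node 26: 2 child(ren)
  node 24: 1 child(ren)
  node 16: 1 child(ren)
  node 8: 0 child(ren)
  node 32: 0 child(ren)
  node 40: 0 child(ren)
  node 44: 0 child(ren)
Matching nodes: [8, 32, 40, 44]
Count of leaf nodes: 4


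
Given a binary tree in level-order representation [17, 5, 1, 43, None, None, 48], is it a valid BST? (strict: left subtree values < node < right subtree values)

Level-order array: [17, 5, 1, 43, None, None, 48]
Validate using subtree bounds (lo, hi): at each node, require lo < value < hi,
then recurse left with hi=value and right with lo=value.
Preorder trace (stopping at first violation):
  at node 17 with bounds (-inf, +inf): OK
  at node 5 with bounds (-inf, 17): OK
  at node 43 with bounds (-inf, 5): VIOLATION
Node 43 violates its bound: not (-inf < 43 < 5).
Result: Not a valid BST


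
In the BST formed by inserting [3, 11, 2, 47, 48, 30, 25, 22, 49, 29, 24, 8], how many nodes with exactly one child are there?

Tree built from: [3, 11, 2, 47, 48, 30, 25, 22, 49, 29, 24, 8]
Tree (level-order array): [3, 2, 11, None, None, 8, 47, None, None, 30, 48, 25, None, None, 49, 22, 29, None, None, None, 24]
Rule: These are nodes with exactly 1 non-null child.
Per-node child counts:
  node 3: 2 child(ren)
  node 2: 0 child(ren)
  node 11: 2 child(ren)
  node 8: 0 child(ren)
  node 47: 2 child(ren)
  node 30: 1 child(ren)
  node 25: 2 child(ren)
  node 22: 1 child(ren)
  node 24: 0 child(ren)
  node 29: 0 child(ren)
  node 48: 1 child(ren)
  node 49: 0 child(ren)
Matching nodes: [30, 22, 48]
Count of nodes with exactly one child: 3


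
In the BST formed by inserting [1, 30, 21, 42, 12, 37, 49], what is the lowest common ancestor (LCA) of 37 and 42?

Tree insertion order: [1, 30, 21, 42, 12, 37, 49]
Tree (level-order array): [1, None, 30, 21, 42, 12, None, 37, 49]
In a BST, the LCA of p=37, q=42 is the first node v on the
root-to-leaf path with p <= v <= q (go left if both < v, right if both > v).
Walk from root:
  at 1: both 37 and 42 > 1, go right
  at 30: both 37 and 42 > 30, go right
  at 42: 37 <= 42 <= 42, this is the LCA
LCA = 42


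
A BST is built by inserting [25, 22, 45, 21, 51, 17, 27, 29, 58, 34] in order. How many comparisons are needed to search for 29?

Search path for 29: 25 -> 45 -> 27 -> 29
Found: True
Comparisons: 4


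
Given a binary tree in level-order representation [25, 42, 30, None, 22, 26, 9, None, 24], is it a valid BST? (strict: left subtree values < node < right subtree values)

Level-order array: [25, 42, 30, None, 22, 26, 9, None, 24]
Validate using subtree bounds (lo, hi): at each node, require lo < value < hi,
then recurse left with hi=value and right with lo=value.
Preorder trace (stopping at first violation):
  at node 25 with bounds (-inf, +inf): OK
  at node 42 with bounds (-inf, 25): VIOLATION
Node 42 violates its bound: not (-inf < 42 < 25).
Result: Not a valid BST


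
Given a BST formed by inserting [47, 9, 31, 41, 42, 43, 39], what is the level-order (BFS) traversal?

Tree insertion order: [47, 9, 31, 41, 42, 43, 39]
Tree (level-order array): [47, 9, None, None, 31, None, 41, 39, 42, None, None, None, 43]
BFS from the root, enqueuing left then right child of each popped node:
  queue [47] -> pop 47, enqueue [9], visited so far: [47]
  queue [9] -> pop 9, enqueue [31], visited so far: [47, 9]
  queue [31] -> pop 31, enqueue [41], visited so far: [47, 9, 31]
  queue [41] -> pop 41, enqueue [39, 42], visited so far: [47, 9, 31, 41]
  queue [39, 42] -> pop 39, enqueue [none], visited so far: [47, 9, 31, 41, 39]
  queue [42] -> pop 42, enqueue [43], visited so far: [47, 9, 31, 41, 39, 42]
  queue [43] -> pop 43, enqueue [none], visited so far: [47, 9, 31, 41, 39, 42, 43]
Result: [47, 9, 31, 41, 39, 42, 43]


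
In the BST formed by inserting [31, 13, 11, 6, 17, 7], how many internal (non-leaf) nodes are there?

Tree built from: [31, 13, 11, 6, 17, 7]
Tree (level-order array): [31, 13, None, 11, 17, 6, None, None, None, None, 7]
Rule: An internal node has at least one child.
Per-node child counts:
  node 31: 1 child(ren)
  node 13: 2 child(ren)
  node 11: 1 child(ren)
  node 6: 1 child(ren)
  node 7: 0 child(ren)
  node 17: 0 child(ren)
Matching nodes: [31, 13, 11, 6]
Count of internal (non-leaf) nodes: 4


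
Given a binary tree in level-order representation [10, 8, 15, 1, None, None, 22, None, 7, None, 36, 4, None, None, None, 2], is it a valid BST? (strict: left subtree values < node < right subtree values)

Level-order array: [10, 8, 15, 1, None, None, 22, None, 7, None, 36, 4, None, None, None, 2]
Validate using subtree bounds (lo, hi): at each node, require lo < value < hi,
then recurse left with hi=value and right with lo=value.
Preorder trace (stopping at first violation):
  at node 10 with bounds (-inf, +inf): OK
  at node 8 with bounds (-inf, 10): OK
  at node 1 with bounds (-inf, 8): OK
  at node 7 with bounds (1, 8): OK
  at node 4 with bounds (1, 7): OK
  at node 2 with bounds (1, 4): OK
  at node 15 with bounds (10, +inf): OK
  at node 22 with bounds (15, +inf): OK
  at node 36 with bounds (22, +inf): OK
No violation found at any node.
Result: Valid BST


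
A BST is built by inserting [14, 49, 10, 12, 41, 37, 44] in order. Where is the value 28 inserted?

Starting tree (level order): [14, 10, 49, None, 12, 41, None, None, None, 37, 44]
Insertion path: 14 -> 49 -> 41 -> 37
Result: insert 28 as left child of 37
Final tree (level order): [14, 10, 49, None, 12, 41, None, None, None, 37, 44, 28]


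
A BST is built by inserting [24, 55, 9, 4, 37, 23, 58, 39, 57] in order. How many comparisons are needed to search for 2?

Search path for 2: 24 -> 9 -> 4
Found: False
Comparisons: 3


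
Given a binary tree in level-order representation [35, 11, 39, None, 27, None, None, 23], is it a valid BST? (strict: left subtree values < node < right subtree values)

Level-order array: [35, 11, 39, None, 27, None, None, 23]
Validate using subtree bounds (lo, hi): at each node, require lo < value < hi,
then recurse left with hi=value and right with lo=value.
Preorder trace (stopping at first violation):
  at node 35 with bounds (-inf, +inf): OK
  at node 11 with bounds (-inf, 35): OK
  at node 27 with bounds (11, 35): OK
  at node 23 with bounds (11, 27): OK
  at node 39 with bounds (35, +inf): OK
No violation found at any node.
Result: Valid BST


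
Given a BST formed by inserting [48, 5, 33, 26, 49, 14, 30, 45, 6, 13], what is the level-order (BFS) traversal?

Tree insertion order: [48, 5, 33, 26, 49, 14, 30, 45, 6, 13]
Tree (level-order array): [48, 5, 49, None, 33, None, None, 26, 45, 14, 30, None, None, 6, None, None, None, None, 13]
BFS from the root, enqueuing left then right child of each popped node:
  queue [48] -> pop 48, enqueue [5, 49], visited so far: [48]
  queue [5, 49] -> pop 5, enqueue [33], visited so far: [48, 5]
  queue [49, 33] -> pop 49, enqueue [none], visited so far: [48, 5, 49]
  queue [33] -> pop 33, enqueue [26, 45], visited so far: [48, 5, 49, 33]
  queue [26, 45] -> pop 26, enqueue [14, 30], visited so far: [48, 5, 49, 33, 26]
  queue [45, 14, 30] -> pop 45, enqueue [none], visited so far: [48, 5, 49, 33, 26, 45]
  queue [14, 30] -> pop 14, enqueue [6], visited so far: [48, 5, 49, 33, 26, 45, 14]
  queue [30, 6] -> pop 30, enqueue [none], visited so far: [48, 5, 49, 33, 26, 45, 14, 30]
  queue [6] -> pop 6, enqueue [13], visited so far: [48, 5, 49, 33, 26, 45, 14, 30, 6]
  queue [13] -> pop 13, enqueue [none], visited so far: [48, 5, 49, 33, 26, 45, 14, 30, 6, 13]
Result: [48, 5, 49, 33, 26, 45, 14, 30, 6, 13]


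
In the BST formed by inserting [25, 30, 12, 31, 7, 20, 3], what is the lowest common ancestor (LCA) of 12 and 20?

Tree insertion order: [25, 30, 12, 31, 7, 20, 3]
Tree (level-order array): [25, 12, 30, 7, 20, None, 31, 3]
In a BST, the LCA of p=12, q=20 is the first node v on the
root-to-leaf path with p <= v <= q (go left if both < v, right if both > v).
Walk from root:
  at 25: both 12 and 20 < 25, go left
  at 12: 12 <= 12 <= 20, this is the LCA
LCA = 12


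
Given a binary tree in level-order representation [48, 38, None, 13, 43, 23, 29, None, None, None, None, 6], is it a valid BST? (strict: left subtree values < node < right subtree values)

Level-order array: [48, 38, None, 13, 43, 23, 29, None, None, None, None, 6]
Validate using subtree bounds (lo, hi): at each node, require lo < value < hi,
then recurse left with hi=value and right with lo=value.
Preorder trace (stopping at first violation):
  at node 48 with bounds (-inf, +inf): OK
  at node 38 with bounds (-inf, 48): OK
  at node 13 with bounds (-inf, 38): OK
  at node 23 with bounds (-inf, 13): VIOLATION
Node 23 violates its bound: not (-inf < 23 < 13).
Result: Not a valid BST


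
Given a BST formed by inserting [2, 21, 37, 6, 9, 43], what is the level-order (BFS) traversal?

Tree insertion order: [2, 21, 37, 6, 9, 43]
Tree (level-order array): [2, None, 21, 6, 37, None, 9, None, 43]
BFS from the root, enqueuing left then right child of each popped node:
  queue [2] -> pop 2, enqueue [21], visited so far: [2]
  queue [21] -> pop 21, enqueue [6, 37], visited so far: [2, 21]
  queue [6, 37] -> pop 6, enqueue [9], visited so far: [2, 21, 6]
  queue [37, 9] -> pop 37, enqueue [43], visited so far: [2, 21, 6, 37]
  queue [9, 43] -> pop 9, enqueue [none], visited so far: [2, 21, 6, 37, 9]
  queue [43] -> pop 43, enqueue [none], visited so far: [2, 21, 6, 37, 9, 43]
Result: [2, 21, 6, 37, 9, 43]


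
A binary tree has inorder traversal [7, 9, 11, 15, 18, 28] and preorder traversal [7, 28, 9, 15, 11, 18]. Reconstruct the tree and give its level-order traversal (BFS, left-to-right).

Inorder:  [7, 9, 11, 15, 18, 28]
Preorder: [7, 28, 9, 15, 11, 18]
Algorithm: preorder visits root first, so consume preorder in order;
for each root, split the current inorder slice at that value into
left-subtree inorder and right-subtree inorder, then recurse.
Recursive splits:
  root=7; inorder splits into left=[], right=[9, 11, 15, 18, 28]
  root=28; inorder splits into left=[9, 11, 15, 18], right=[]
  root=9; inorder splits into left=[], right=[11, 15, 18]
  root=15; inorder splits into left=[11], right=[18]
  root=11; inorder splits into left=[], right=[]
  root=18; inorder splits into left=[], right=[]
Reconstructed level-order: [7, 28, 9, 15, 11, 18]


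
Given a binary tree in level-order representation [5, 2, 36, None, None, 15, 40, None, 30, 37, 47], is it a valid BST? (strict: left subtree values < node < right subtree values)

Level-order array: [5, 2, 36, None, None, 15, 40, None, 30, 37, 47]
Validate using subtree bounds (lo, hi): at each node, require lo < value < hi,
then recurse left with hi=value and right with lo=value.
Preorder trace (stopping at first violation):
  at node 5 with bounds (-inf, +inf): OK
  at node 2 with bounds (-inf, 5): OK
  at node 36 with bounds (5, +inf): OK
  at node 15 with bounds (5, 36): OK
  at node 30 with bounds (15, 36): OK
  at node 40 with bounds (36, +inf): OK
  at node 37 with bounds (36, 40): OK
  at node 47 with bounds (40, +inf): OK
No violation found at any node.
Result: Valid BST


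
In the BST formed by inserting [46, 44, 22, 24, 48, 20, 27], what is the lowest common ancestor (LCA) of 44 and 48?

Tree insertion order: [46, 44, 22, 24, 48, 20, 27]
Tree (level-order array): [46, 44, 48, 22, None, None, None, 20, 24, None, None, None, 27]
In a BST, the LCA of p=44, q=48 is the first node v on the
root-to-leaf path with p <= v <= q (go left if both < v, right if both > v).
Walk from root:
  at 46: 44 <= 46 <= 48, this is the LCA
LCA = 46


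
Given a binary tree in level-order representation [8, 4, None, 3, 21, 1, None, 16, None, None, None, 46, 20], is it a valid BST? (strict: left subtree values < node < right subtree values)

Level-order array: [8, 4, None, 3, 21, 1, None, 16, None, None, None, 46, 20]
Validate using subtree bounds (lo, hi): at each node, require lo < value < hi,
then recurse left with hi=value and right with lo=value.
Preorder trace (stopping at first violation):
  at node 8 with bounds (-inf, +inf): OK
  at node 4 with bounds (-inf, 8): OK
  at node 3 with bounds (-inf, 4): OK
  at node 1 with bounds (-inf, 3): OK
  at node 21 with bounds (4, 8): VIOLATION
Node 21 violates its bound: not (4 < 21 < 8).
Result: Not a valid BST


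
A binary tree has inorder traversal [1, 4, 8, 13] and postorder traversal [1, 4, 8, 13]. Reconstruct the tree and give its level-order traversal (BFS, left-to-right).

Inorder:   [1, 4, 8, 13]
Postorder: [1, 4, 8, 13]
Algorithm: postorder visits root last, so walk postorder right-to-left;
each value is the root of the current inorder slice — split it at that
value, recurse on the right subtree first, then the left.
Recursive splits:
  root=13; inorder splits into left=[1, 4, 8], right=[]
  root=8; inorder splits into left=[1, 4], right=[]
  root=4; inorder splits into left=[1], right=[]
  root=1; inorder splits into left=[], right=[]
Reconstructed level-order: [13, 8, 4, 1]


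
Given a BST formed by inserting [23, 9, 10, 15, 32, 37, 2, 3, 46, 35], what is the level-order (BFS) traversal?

Tree insertion order: [23, 9, 10, 15, 32, 37, 2, 3, 46, 35]
Tree (level-order array): [23, 9, 32, 2, 10, None, 37, None, 3, None, 15, 35, 46]
BFS from the root, enqueuing left then right child of each popped node:
  queue [23] -> pop 23, enqueue [9, 32], visited so far: [23]
  queue [9, 32] -> pop 9, enqueue [2, 10], visited so far: [23, 9]
  queue [32, 2, 10] -> pop 32, enqueue [37], visited so far: [23, 9, 32]
  queue [2, 10, 37] -> pop 2, enqueue [3], visited so far: [23, 9, 32, 2]
  queue [10, 37, 3] -> pop 10, enqueue [15], visited so far: [23, 9, 32, 2, 10]
  queue [37, 3, 15] -> pop 37, enqueue [35, 46], visited so far: [23, 9, 32, 2, 10, 37]
  queue [3, 15, 35, 46] -> pop 3, enqueue [none], visited so far: [23, 9, 32, 2, 10, 37, 3]
  queue [15, 35, 46] -> pop 15, enqueue [none], visited so far: [23, 9, 32, 2, 10, 37, 3, 15]
  queue [35, 46] -> pop 35, enqueue [none], visited so far: [23, 9, 32, 2, 10, 37, 3, 15, 35]
  queue [46] -> pop 46, enqueue [none], visited so far: [23, 9, 32, 2, 10, 37, 3, 15, 35, 46]
Result: [23, 9, 32, 2, 10, 37, 3, 15, 35, 46]


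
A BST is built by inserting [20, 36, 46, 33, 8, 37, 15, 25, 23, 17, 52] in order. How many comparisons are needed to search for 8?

Search path for 8: 20 -> 8
Found: True
Comparisons: 2


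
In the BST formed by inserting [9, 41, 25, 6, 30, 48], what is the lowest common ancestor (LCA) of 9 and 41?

Tree insertion order: [9, 41, 25, 6, 30, 48]
Tree (level-order array): [9, 6, 41, None, None, 25, 48, None, 30]
In a BST, the LCA of p=9, q=41 is the first node v on the
root-to-leaf path with p <= v <= q (go left if both < v, right if both > v).
Walk from root:
  at 9: 9 <= 9 <= 41, this is the LCA
LCA = 9


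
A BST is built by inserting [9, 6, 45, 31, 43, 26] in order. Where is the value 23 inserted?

Starting tree (level order): [9, 6, 45, None, None, 31, None, 26, 43]
Insertion path: 9 -> 45 -> 31 -> 26
Result: insert 23 as left child of 26
Final tree (level order): [9, 6, 45, None, None, 31, None, 26, 43, 23]


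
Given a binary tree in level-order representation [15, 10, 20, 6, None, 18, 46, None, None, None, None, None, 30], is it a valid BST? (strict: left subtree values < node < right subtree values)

Level-order array: [15, 10, 20, 6, None, 18, 46, None, None, None, None, None, 30]
Validate using subtree bounds (lo, hi): at each node, require lo < value < hi,
then recurse left with hi=value and right with lo=value.
Preorder trace (stopping at first violation):
  at node 15 with bounds (-inf, +inf): OK
  at node 10 with bounds (-inf, 15): OK
  at node 6 with bounds (-inf, 10): OK
  at node 20 with bounds (15, +inf): OK
  at node 18 with bounds (15, 20): OK
  at node 46 with bounds (20, +inf): OK
  at node 30 with bounds (46, +inf): VIOLATION
Node 30 violates its bound: not (46 < 30 < +inf).
Result: Not a valid BST


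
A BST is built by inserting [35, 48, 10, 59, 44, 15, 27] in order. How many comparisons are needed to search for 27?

Search path for 27: 35 -> 10 -> 15 -> 27
Found: True
Comparisons: 4


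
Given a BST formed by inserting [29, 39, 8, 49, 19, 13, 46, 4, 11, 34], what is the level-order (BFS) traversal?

Tree insertion order: [29, 39, 8, 49, 19, 13, 46, 4, 11, 34]
Tree (level-order array): [29, 8, 39, 4, 19, 34, 49, None, None, 13, None, None, None, 46, None, 11]
BFS from the root, enqueuing left then right child of each popped node:
  queue [29] -> pop 29, enqueue [8, 39], visited so far: [29]
  queue [8, 39] -> pop 8, enqueue [4, 19], visited so far: [29, 8]
  queue [39, 4, 19] -> pop 39, enqueue [34, 49], visited so far: [29, 8, 39]
  queue [4, 19, 34, 49] -> pop 4, enqueue [none], visited so far: [29, 8, 39, 4]
  queue [19, 34, 49] -> pop 19, enqueue [13], visited so far: [29, 8, 39, 4, 19]
  queue [34, 49, 13] -> pop 34, enqueue [none], visited so far: [29, 8, 39, 4, 19, 34]
  queue [49, 13] -> pop 49, enqueue [46], visited so far: [29, 8, 39, 4, 19, 34, 49]
  queue [13, 46] -> pop 13, enqueue [11], visited so far: [29, 8, 39, 4, 19, 34, 49, 13]
  queue [46, 11] -> pop 46, enqueue [none], visited so far: [29, 8, 39, 4, 19, 34, 49, 13, 46]
  queue [11] -> pop 11, enqueue [none], visited so far: [29, 8, 39, 4, 19, 34, 49, 13, 46, 11]
Result: [29, 8, 39, 4, 19, 34, 49, 13, 46, 11]


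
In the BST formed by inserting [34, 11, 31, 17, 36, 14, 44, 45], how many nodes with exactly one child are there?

Tree built from: [34, 11, 31, 17, 36, 14, 44, 45]
Tree (level-order array): [34, 11, 36, None, 31, None, 44, 17, None, None, 45, 14]
Rule: These are nodes with exactly 1 non-null child.
Per-node child counts:
  node 34: 2 child(ren)
  node 11: 1 child(ren)
  node 31: 1 child(ren)
  node 17: 1 child(ren)
  node 14: 0 child(ren)
  node 36: 1 child(ren)
  node 44: 1 child(ren)
  node 45: 0 child(ren)
Matching nodes: [11, 31, 17, 36, 44]
Count of nodes with exactly one child: 5


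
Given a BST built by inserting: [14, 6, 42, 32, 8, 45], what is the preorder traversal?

Tree insertion order: [14, 6, 42, 32, 8, 45]
Tree (level-order array): [14, 6, 42, None, 8, 32, 45]
Preorder traversal: [14, 6, 8, 42, 32, 45]


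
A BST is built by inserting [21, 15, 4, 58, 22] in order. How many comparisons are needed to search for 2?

Search path for 2: 21 -> 15 -> 4
Found: False
Comparisons: 3


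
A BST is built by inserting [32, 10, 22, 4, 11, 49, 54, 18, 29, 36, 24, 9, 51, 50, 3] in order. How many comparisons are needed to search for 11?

Search path for 11: 32 -> 10 -> 22 -> 11
Found: True
Comparisons: 4


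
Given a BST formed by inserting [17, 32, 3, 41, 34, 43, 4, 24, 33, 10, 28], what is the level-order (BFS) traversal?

Tree insertion order: [17, 32, 3, 41, 34, 43, 4, 24, 33, 10, 28]
Tree (level-order array): [17, 3, 32, None, 4, 24, 41, None, 10, None, 28, 34, 43, None, None, None, None, 33]
BFS from the root, enqueuing left then right child of each popped node:
  queue [17] -> pop 17, enqueue [3, 32], visited so far: [17]
  queue [3, 32] -> pop 3, enqueue [4], visited so far: [17, 3]
  queue [32, 4] -> pop 32, enqueue [24, 41], visited so far: [17, 3, 32]
  queue [4, 24, 41] -> pop 4, enqueue [10], visited so far: [17, 3, 32, 4]
  queue [24, 41, 10] -> pop 24, enqueue [28], visited so far: [17, 3, 32, 4, 24]
  queue [41, 10, 28] -> pop 41, enqueue [34, 43], visited so far: [17, 3, 32, 4, 24, 41]
  queue [10, 28, 34, 43] -> pop 10, enqueue [none], visited so far: [17, 3, 32, 4, 24, 41, 10]
  queue [28, 34, 43] -> pop 28, enqueue [none], visited so far: [17, 3, 32, 4, 24, 41, 10, 28]
  queue [34, 43] -> pop 34, enqueue [33], visited so far: [17, 3, 32, 4, 24, 41, 10, 28, 34]
  queue [43, 33] -> pop 43, enqueue [none], visited so far: [17, 3, 32, 4, 24, 41, 10, 28, 34, 43]
  queue [33] -> pop 33, enqueue [none], visited so far: [17, 3, 32, 4, 24, 41, 10, 28, 34, 43, 33]
Result: [17, 3, 32, 4, 24, 41, 10, 28, 34, 43, 33]


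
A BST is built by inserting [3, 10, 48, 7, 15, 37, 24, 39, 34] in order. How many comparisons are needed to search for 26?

Search path for 26: 3 -> 10 -> 48 -> 15 -> 37 -> 24 -> 34
Found: False
Comparisons: 7


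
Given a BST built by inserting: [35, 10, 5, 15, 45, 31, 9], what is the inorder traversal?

Tree insertion order: [35, 10, 5, 15, 45, 31, 9]
Tree (level-order array): [35, 10, 45, 5, 15, None, None, None, 9, None, 31]
Inorder traversal: [5, 9, 10, 15, 31, 35, 45]


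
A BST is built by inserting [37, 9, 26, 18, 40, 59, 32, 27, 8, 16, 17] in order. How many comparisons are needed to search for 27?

Search path for 27: 37 -> 9 -> 26 -> 32 -> 27
Found: True
Comparisons: 5


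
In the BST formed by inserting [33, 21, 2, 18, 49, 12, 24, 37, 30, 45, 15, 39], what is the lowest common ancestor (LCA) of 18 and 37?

Tree insertion order: [33, 21, 2, 18, 49, 12, 24, 37, 30, 45, 15, 39]
Tree (level-order array): [33, 21, 49, 2, 24, 37, None, None, 18, None, 30, None, 45, 12, None, None, None, 39, None, None, 15]
In a BST, the LCA of p=18, q=37 is the first node v on the
root-to-leaf path with p <= v <= q (go left if both < v, right if both > v).
Walk from root:
  at 33: 18 <= 33 <= 37, this is the LCA
LCA = 33


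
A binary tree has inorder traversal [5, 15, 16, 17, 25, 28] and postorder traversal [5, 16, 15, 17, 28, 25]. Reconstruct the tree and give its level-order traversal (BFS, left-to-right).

Inorder:   [5, 15, 16, 17, 25, 28]
Postorder: [5, 16, 15, 17, 28, 25]
Algorithm: postorder visits root last, so walk postorder right-to-left;
each value is the root of the current inorder slice — split it at that
value, recurse on the right subtree first, then the left.
Recursive splits:
  root=25; inorder splits into left=[5, 15, 16, 17], right=[28]
  root=28; inorder splits into left=[], right=[]
  root=17; inorder splits into left=[5, 15, 16], right=[]
  root=15; inorder splits into left=[5], right=[16]
  root=16; inorder splits into left=[], right=[]
  root=5; inorder splits into left=[], right=[]
Reconstructed level-order: [25, 17, 28, 15, 5, 16]


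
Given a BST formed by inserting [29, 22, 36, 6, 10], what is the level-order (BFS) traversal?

Tree insertion order: [29, 22, 36, 6, 10]
Tree (level-order array): [29, 22, 36, 6, None, None, None, None, 10]
BFS from the root, enqueuing left then right child of each popped node:
  queue [29] -> pop 29, enqueue [22, 36], visited so far: [29]
  queue [22, 36] -> pop 22, enqueue [6], visited so far: [29, 22]
  queue [36, 6] -> pop 36, enqueue [none], visited so far: [29, 22, 36]
  queue [6] -> pop 6, enqueue [10], visited so far: [29, 22, 36, 6]
  queue [10] -> pop 10, enqueue [none], visited so far: [29, 22, 36, 6, 10]
Result: [29, 22, 36, 6, 10]


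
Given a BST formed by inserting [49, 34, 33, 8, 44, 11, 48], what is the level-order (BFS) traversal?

Tree insertion order: [49, 34, 33, 8, 44, 11, 48]
Tree (level-order array): [49, 34, None, 33, 44, 8, None, None, 48, None, 11]
BFS from the root, enqueuing left then right child of each popped node:
  queue [49] -> pop 49, enqueue [34], visited so far: [49]
  queue [34] -> pop 34, enqueue [33, 44], visited so far: [49, 34]
  queue [33, 44] -> pop 33, enqueue [8], visited so far: [49, 34, 33]
  queue [44, 8] -> pop 44, enqueue [48], visited so far: [49, 34, 33, 44]
  queue [8, 48] -> pop 8, enqueue [11], visited so far: [49, 34, 33, 44, 8]
  queue [48, 11] -> pop 48, enqueue [none], visited so far: [49, 34, 33, 44, 8, 48]
  queue [11] -> pop 11, enqueue [none], visited so far: [49, 34, 33, 44, 8, 48, 11]
Result: [49, 34, 33, 44, 8, 48, 11]


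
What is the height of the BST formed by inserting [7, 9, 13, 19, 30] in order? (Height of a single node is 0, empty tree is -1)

Insertion order: [7, 9, 13, 19, 30]
Tree (level-order array): [7, None, 9, None, 13, None, 19, None, 30]
Compute height bottom-up (empty subtree = -1):
  height(30) = 1 + max(-1, -1) = 0
  height(19) = 1 + max(-1, 0) = 1
  height(13) = 1 + max(-1, 1) = 2
  height(9) = 1 + max(-1, 2) = 3
  height(7) = 1 + max(-1, 3) = 4
Height = 4


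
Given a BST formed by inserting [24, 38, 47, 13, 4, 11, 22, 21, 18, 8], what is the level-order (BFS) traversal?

Tree insertion order: [24, 38, 47, 13, 4, 11, 22, 21, 18, 8]
Tree (level-order array): [24, 13, 38, 4, 22, None, 47, None, 11, 21, None, None, None, 8, None, 18]
BFS from the root, enqueuing left then right child of each popped node:
  queue [24] -> pop 24, enqueue [13, 38], visited so far: [24]
  queue [13, 38] -> pop 13, enqueue [4, 22], visited so far: [24, 13]
  queue [38, 4, 22] -> pop 38, enqueue [47], visited so far: [24, 13, 38]
  queue [4, 22, 47] -> pop 4, enqueue [11], visited so far: [24, 13, 38, 4]
  queue [22, 47, 11] -> pop 22, enqueue [21], visited so far: [24, 13, 38, 4, 22]
  queue [47, 11, 21] -> pop 47, enqueue [none], visited so far: [24, 13, 38, 4, 22, 47]
  queue [11, 21] -> pop 11, enqueue [8], visited so far: [24, 13, 38, 4, 22, 47, 11]
  queue [21, 8] -> pop 21, enqueue [18], visited so far: [24, 13, 38, 4, 22, 47, 11, 21]
  queue [8, 18] -> pop 8, enqueue [none], visited so far: [24, 13, 38, 4, 22, 47, 11, 21, 8]
  queue [18] -> pop 18, enqueue [none], visited so far: [24, 13, 38, 4, 22, 47, 11, 21, 8, 18]
Result: [24, 13, 38, 4, 22, 47, 11, 21, 8, 18]


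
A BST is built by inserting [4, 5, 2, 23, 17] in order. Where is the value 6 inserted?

Starting tree (level order): [4, 2, 5, None, None, None, 23, 17]
Insertion path: 4 -> 5 -> 23 -> 17
Result: insert 6 as left child of 17
Final tree (level order): [4, 2, 5, None, None, None, 23, 17, None, 6]


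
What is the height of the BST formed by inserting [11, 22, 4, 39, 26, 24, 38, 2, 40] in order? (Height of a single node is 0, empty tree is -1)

Insertion order: [11, 22, 4, 39, 26, 24, 38, 2, 40]
Tree (level-order array): [11, 4, 22, 2, None, None, 39, None, None, 26, 40, 24, 38]
Compute height bottom-up (empty subtree = -1):
  height(2) = 1 + max(-1, -1) = 0
  height(4) = 1 + max(0, -1) = 1
  height(24) = 1 + max(-1, -1) = 0
  height(38) = 1 + max(-1, -1) = 0
  height(26) = 1 + max(0, 0) = 1
  height(40) = 1 + max(-1, -1) = 0
  height(39) = 1 + max(1, 0) = 2
  height(22) = 1 + max(-1, 2) = 3
  height(11) = 1 + max(1, 3) = 4
Height = 4


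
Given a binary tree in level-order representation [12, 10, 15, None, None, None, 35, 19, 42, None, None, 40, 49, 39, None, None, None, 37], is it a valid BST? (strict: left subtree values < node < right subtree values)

Level-order array: [12, 10, 15, None, None, None, 35, 19, 42, None, None, 40, 49, 39, None, None, None, 37]
Validate using subtree bounds (lo, hi): at each node, require lo < value < hi,
then recurse left with hi=value and right with lo=value.
Preorder trace (stopping at first violation):
  at node 12 with bounds (-inf, +inf): OK
  at node 10 with bounds (-inf, 12): OK
  at node 15 with bounds (12, +inf): OK
  at node 35 with bounds (15, +inf): OK
  at node 19 with bounds (15, 35): OK
  at node 42 with bounds (35, +inf): OK
  at node 40 with bounds (35, 42): OK
  at node 39 with bounds (35, 40): OK
  at node 37 with bounds (35, 39): OK
  at node 49 with bounds (42, +inf): OK
No violation found at any node.
Result: Valid BST


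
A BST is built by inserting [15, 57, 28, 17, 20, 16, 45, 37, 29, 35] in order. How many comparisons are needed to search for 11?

Search path for 11: 15
Found: False
Comparisons: 1


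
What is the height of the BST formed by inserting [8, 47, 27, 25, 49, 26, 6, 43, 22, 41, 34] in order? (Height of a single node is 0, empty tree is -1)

Insertion order: [8, 47, 27, 25, 49, 26, 6, 43, 22, 41, 34]
Tree (level-order array): [8, 6, 47, None, None, 27, 49, 25, 43, None, None, 22, 26, 41, None, None, None, None, None, 34]
Compute height bottom-up (empty subtree = -1):
  height(6) = 1 + max(-1, -1) = 0
  height(22) = 1 + max(-1, -1) = 0
  height(26) = 1 + max(-1, -1) = 0
  height(25) = 1 + max(0, 0) = 1
  height(34) = 1 + max(-1, -1) = 0
  height(41) = 1 + max(0, -1) = 1
  height(43) = 1 + max(1, -1) = 2
  height(27) = 1 + max(1, 2) = 3
  height(49) = 1 + max(-1, -1) = 0
  height(47) = 1 + max(3, 0) = 4
  height(8) = 1 + max(0, 4) = 5
Height = 5


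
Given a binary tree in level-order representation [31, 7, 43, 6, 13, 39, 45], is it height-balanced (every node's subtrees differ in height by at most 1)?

Tree (level-order array): [31, 7, 43, 6, 13, 39, 45]
Definition: a tree is height-balanced if, at every node, |h(left) - h(right)| <= 1 (empty subtree has height -1).
Bottom-up per-node check:
  node 6: h_left=-1, h_right=-1, diff=0 [OK], height=0
  node 13: h_left=-1, h_right=-1, diff=0 [OK], height=0
  node 7: h_left=0, h_right=0, diff=0 [OK], height=1
  node 39: h_left=-1, h_right=-1, diff=0 [OK], height=0
  node 45: h_left=-1, h_right=-1, diff=0 [OK], height=0
  node 43: h_left=0, h_right=0, diff=0 [OK], height=1
  node 31: h_left=1, h_right=1, diff=0 [OK], height=2
All nodes satisfy the balance condition.
Result: Balanced


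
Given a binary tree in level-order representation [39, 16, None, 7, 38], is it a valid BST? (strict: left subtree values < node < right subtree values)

Level-order array: [39, 16, None, 7, 38]
Validate using subtree bounds (lo, hi): at each node, require lo < value < hi,
then recurse left with hi=value and right with lo=value.
Preorder trace (stopping at first violation):
  at node 39 with bounds (-inf, +inf): OK
  at node 16 with bounds (-inf, 39): OK
  at node 7 with bounds (-inf, 16): OK
  at node 38 with bounds (16, 39): OK
No violation found at any node.
Result: Valid BST


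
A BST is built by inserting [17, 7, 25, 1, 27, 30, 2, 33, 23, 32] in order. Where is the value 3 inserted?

Starting tree (level order): [17, 7, 25, 1, None, 23, 27, None, 2, None, None, None, 30, None, None, None, 33, 32]
Insertion path: 17 -> 7 -> 1 -> 2
Result: insert 3 as right child of 2
Final tree (level order): [17, 7, 25, 1, None, 23, 27, None, 2, None, None, None, 30, None, 3, None, 33, None, None, 32]


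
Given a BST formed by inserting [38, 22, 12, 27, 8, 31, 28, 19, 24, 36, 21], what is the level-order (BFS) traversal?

Tree insertion order: [38, 22, 12, 27, 8, 31, 28, 19, 24, 36, 21]
Tree (level-order array): [38, 22, None, 12, 27, 8, 19, 24, 31, None, None, None, 21, None, None, 28, 36]
BFS from the root, enqueuing left then right child of each popped node:
  queue [38] -> pop 38, enqueue [22], visited so far: [38]
  queue [22] -> pop 22, enqueue [12, 27], visited so far: [38, 22]
  queue [12, 27] -> pop 12, enqueue [8, 19], visited so far: [38, 22, 12]
  queue [27, 8, 19] -> pop 27, enqueue [24, 31], visited so far: [38, 22, 12, 27]
  queue [8, 19, 24, 31] -> pop 8, enqueue [none], visited so far: [38, 22, 12, 27, 8]
  queue [19, 24, 31] -> pop 19, enqueue [21], visited so far: [38, 22, 12, 27, 8, 19]
  queue [24, 31, 21] -> pop 24, enqueue [none], visited so far: [38, 22, 12, 27, 8, 19, 24]
  queue [31, 21] -> pop 31, enqueue [28, 36], visited so far: [38, 22, 12, 27, 8, 19, 24, 31]
  queue [21, 28, 36] -> pop 21, enqueue [none], visited so far: [38, 22, 12, 27, 8, 19, 24, 31, 21]
  queue [28, 36] -> pop 28, enqueue [none], visited so far: [38, 22, 12, 27, 8, 19, 24, 31, 21, 28]
  queue [36] -> pop 36, enqueue [none], visited so far: [38, 22, 12, 27, 8, 19, 24, 31, 21, 28, 36]
Result: [38, 22, 12, 27, 8, 19, 24, 31, 21, 28, 36]


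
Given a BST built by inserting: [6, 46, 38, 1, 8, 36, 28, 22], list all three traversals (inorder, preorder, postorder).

Tree insertion order: [6, 46, 38, 1, 8, 36, 28, 22]
Tree (level-order array): [6, 1, 46, None, None, 38, None, 8, None, None, 36, 28, None, 22]
Inorder (L, root, R): [1, 6, 8, 22, 28, 36, 38, 46]
Preorder (root, L, R): [6, 1, 46, 38, 8, 36, 28, 22]
Postorder (L, R, root): [1, 22, 28, 36, 8, 38, 46, 6]


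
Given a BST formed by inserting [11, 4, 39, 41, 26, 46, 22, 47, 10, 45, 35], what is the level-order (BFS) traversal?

Tree insertion order: [11, 4, 39, 41, 26, 46, 22, 47, 10, 45, 35]
Tree (level-order array): [11, 4, 39, None, 10, 26, 41, None, None, 22, 35, None, 46, None, None, None, None, 45, 47]
BFS from the root, enqueuing left then right child of each popped node:
  queue [11] -> pop 11, enqueue [4, 39], visited so far: [11]
  queue [4, 39] -> pop 4, enqueue [10], visited so far: [11, 4]
  queue [39, 10] -> pop 39, enqueue [26, 41], visited so far: [11, 4, 39]
  queue [10, 26, 41] -> pop 10, enqueue [none], visited so far: [11, 4, 39, 10]
  queue [26, 41] -> pop 26, enqueue [22, 35], visited so far: [11, 4, 39, 10, 26]
  queue [41, 22, 35] -> pop 41, enqueue [46], visited so far: [11, 4, 39, 10, 26, 41]
  queue [22, 35, 46] -> pop 22, enqueue [none], visited so far: [11, 4, 39, 10, 26, 41, 22]
  queue [35, 46] -> pop 35, enqueue [none], visited so far: [11, 4, 39, 10, 26, 41, 22, 35]
  queue [46] -> pop 46, enqueue [45, 47], visited so far: [11, 4, 39, 10, 26, 41, 22, 35, 46]
  queue [45, 47] -> pop 45, enqueue [none], visited so far: [11, 4, 39, 10, 26, 41, 22, 35, 46, 45]
  queue [47] -> pop 47, enqueue [none], visited so far: [11, 4, 39, 10, 26, 41, 22, 35, 46, 45, 47]
Result: [11, 4, 39, 10, 26, 41, 22, 35, 46, 45, 47]


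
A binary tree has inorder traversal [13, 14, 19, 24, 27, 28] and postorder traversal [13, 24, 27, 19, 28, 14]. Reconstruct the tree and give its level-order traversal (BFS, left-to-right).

Inorder:   [13, 14, 19, 24, 27, 28]
Postorder: [13, 24, 27, 19, 28, 14]
Algorithm: postorder visits root last, so walk postorder right-to-left;
each value is the root of the current inorder slice — split it at that
value, recurse on the right subtree first, then the left.
Recursive splits:
  root=14; inorder splits into left=[13], right=[19, 24, 27, 28]
  root=28; inorder splits into left=[19, 24, 27], right=[]
  root=19; inorder splits into left=[], right=[24, 27]
  root=27; inorder splits into left=[24], right=[]
  root=24; inorder splits into left=[], right=[]
  root=13; inorder splits into left=[], right=[]
Reconstructed level-order: [14, 13, 28, 19, 27, 24]


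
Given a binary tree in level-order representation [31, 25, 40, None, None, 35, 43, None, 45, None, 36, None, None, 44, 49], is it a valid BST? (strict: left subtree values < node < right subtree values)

Level-order array: [31, 25, 40, None, None, 35, 43, None, 45, None, 36, None, None, 44, 49]
Validate using subtree bounds (lo, hi): at each node, require lo < value < hi,
then recurse left with hi=value and right with lo=value.
Preorder trace (stopping at first violation):
  at node 31 with bounds (-inf, +inf): OK
  at node 25 with bounds (-inf, 31): OK
  at node 40 with bounds (31, +inf): OK
  at node 35 with bounds (31, 40): OK
  at node 45 with bounds (35, 40): VIOLATION
Node 45 violates its bound: not (35 < 45 < 40).
Result: Not a valid BST


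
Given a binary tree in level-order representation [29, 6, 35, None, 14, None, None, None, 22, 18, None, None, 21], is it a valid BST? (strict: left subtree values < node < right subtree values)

Level-order array: [29, 6, 35, None, 14, None, None, None, 22, 18, None, None, 21]
Validate using subtree bounds (lo, hi): at each node, require lo < value < hi,
then recurse left with hi=value and right with lo=value.
Preorder trace (stopping at first violation):
  at node 29 with bounds (-inf, +inf): OK
  at node 6 with bounds (-inf, 29): OK
  at node 14 with bounds (6, 29): OK
  at node 22 with bounds (14, 29): OK
  at node 18 with bounds (14, 22): OK
  at node 21 with bounds (18, 22): OK
  at node 35 with bounds (29, +inf): OK
No violation found at any node.
Result: Valid BST


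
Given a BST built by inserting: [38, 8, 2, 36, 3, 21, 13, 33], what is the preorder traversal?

Tree insertion order: [38, 8, 2, 36, 3, 21, 13, 33]
Tree (level-order array): [38, 8, None, 2, 36, None, 3, 21, None, None, None, 13, 33]
Preorder traversal: [38, 8, 2, 3, 36, 21, 13, 33]


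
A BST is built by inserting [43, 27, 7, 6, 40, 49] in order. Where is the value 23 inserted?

Starting tree (level order): [43, 27, 49, 7, 40, None, None, 6]
Insertion path: 43 -> 27 -> 7
Result: insert 23 as right child of 7
Final tree (level order): [43, 27, 49, 7, 40, None, None, 6, 23]


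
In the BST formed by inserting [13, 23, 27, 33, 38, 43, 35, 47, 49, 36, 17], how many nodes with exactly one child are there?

Tree built from: [13, 23, 27, 33, 38, 43, 35, 47, 49, 36, 17]
Tree (level-order array): [13, None, 23, 17, 27, None, None, None, 33, None, 38, 35, 43, None, 36, None, 47, None, None, None, 49]
Rule: These are nodes with exactly 1 non-null child.
Per-node child counts:
  node 13: 1 child(ren)
  node 23: 2 child(ren)
  node 17: 0 child(ren)
  node 27: 1 child(ren)
  node 33: 1 child(ren)
  node 38: 2 child(ren)
  node 35: 1 child(ren)
  node 36: 0 child(ren)
  node 43: 1 child(ren)
  node 47: 1 child(ren)
  node 49: 0 child(ren)
Matching nodes: [13, 27, 33, 35, 43, 47]
Count of nodes with exactly one child: 6
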